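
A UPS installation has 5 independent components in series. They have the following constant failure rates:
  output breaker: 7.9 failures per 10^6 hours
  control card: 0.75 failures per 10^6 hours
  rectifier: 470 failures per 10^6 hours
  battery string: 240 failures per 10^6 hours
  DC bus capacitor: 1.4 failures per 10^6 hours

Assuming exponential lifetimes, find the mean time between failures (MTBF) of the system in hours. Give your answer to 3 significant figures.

Series of exponential components: λ_sys = Σ λ_i
λ_sys = 0.0000079 + 0.00000075 + 0.00047 + 0.00024 + 0.0000014 = 7.2005e-04 /h
MTBF = 1 / λ_sys = 1390 h

1390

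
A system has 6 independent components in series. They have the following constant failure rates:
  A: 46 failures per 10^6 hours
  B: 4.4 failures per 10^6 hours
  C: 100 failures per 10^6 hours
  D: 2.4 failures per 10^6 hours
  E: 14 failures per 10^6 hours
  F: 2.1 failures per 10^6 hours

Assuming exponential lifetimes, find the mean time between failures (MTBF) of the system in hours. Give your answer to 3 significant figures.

Series of exponential components: λ_sys = Σ λ_i
λ_sys = 0.000046 + 0.0000044 + 0.00010 + 0.0000024 + 0.000014 + 0.0000021 = 1.6890e-04 /h
MTBF = 1 / λ_sys = 5920 h

5920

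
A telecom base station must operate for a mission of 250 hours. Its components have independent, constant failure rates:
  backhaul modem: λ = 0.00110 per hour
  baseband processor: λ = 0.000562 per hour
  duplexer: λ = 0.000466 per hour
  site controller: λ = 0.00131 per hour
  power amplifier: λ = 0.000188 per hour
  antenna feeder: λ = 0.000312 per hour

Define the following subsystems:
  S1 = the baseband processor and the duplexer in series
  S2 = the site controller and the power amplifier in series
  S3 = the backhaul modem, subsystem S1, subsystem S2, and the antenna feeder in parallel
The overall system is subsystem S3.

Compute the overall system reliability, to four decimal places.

0.9987

R(backhaul modem) = exp(−0.00110 × 250) = 0.759572
R(baseband processor) = exp(−0.000562 × 250) = 0.868924
R(duplexer) = exp(−0.000466 × 250) = 0.890030
R(site controller) = exp(−0.00131 × 250) = 0.720723
R(power amplifier) = exp(−0.000188 × 250) = 0.954087
R(antenna feeder) = exp(−0.000312 × 250) = 0.924964
Series (baseband processor and duplexer): 0.868924 × 0.890030 = 0.773368
Series (site controller and power amplifier): 0.720723 × 0.954087 = 0.687632
Parallel (backhaul modem, [0.773368], [0.687632], and antenna feeder): 1 − (1 − 0.759572)(1 − 0.773368)(1 − 0.687632)(1 − 0.924964) = 0.9987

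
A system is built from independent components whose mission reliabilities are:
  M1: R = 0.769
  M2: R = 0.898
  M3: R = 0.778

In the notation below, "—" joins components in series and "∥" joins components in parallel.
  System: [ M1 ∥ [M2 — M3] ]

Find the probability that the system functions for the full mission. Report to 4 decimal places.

0.9304

Series (M2 and M3): 0.898000 × 0.778000 = 0.698644
Parallel (M1 and [0.698644]): 1 − (1 − 0.769000)(1 − 0.698644) = 0.9304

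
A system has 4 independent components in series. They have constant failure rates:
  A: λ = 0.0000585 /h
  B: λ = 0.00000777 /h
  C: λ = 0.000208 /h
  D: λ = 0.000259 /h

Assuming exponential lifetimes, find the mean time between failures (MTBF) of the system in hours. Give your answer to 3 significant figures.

1880

Series of exponential components: λ_sys = Σ λ_i
λ_sys = 0.0000585 + 0.00000777 + 0.000208 + 0.000259 = 5.3327e-04 /h
MTBF = 1 / λ_sys = 1880 h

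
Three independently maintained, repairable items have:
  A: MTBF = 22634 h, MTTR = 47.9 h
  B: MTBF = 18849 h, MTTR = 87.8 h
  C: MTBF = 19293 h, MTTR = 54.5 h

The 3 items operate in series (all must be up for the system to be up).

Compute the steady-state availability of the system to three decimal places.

0.990

A(A) = MTBF/(MTBF+MTTR) = 22634/(22634+47.9) = 0.997888
A(B) = MTBF/(MTBF+MTTR) = 18849/(18849+87.8) = 0.995364
A(C) = MTBF/(MTBF+MTTR) = 19293/(19293+54.5) = 0.997183
Series availability: 0.997888 × 0.995364 × 0.997183 = 0.990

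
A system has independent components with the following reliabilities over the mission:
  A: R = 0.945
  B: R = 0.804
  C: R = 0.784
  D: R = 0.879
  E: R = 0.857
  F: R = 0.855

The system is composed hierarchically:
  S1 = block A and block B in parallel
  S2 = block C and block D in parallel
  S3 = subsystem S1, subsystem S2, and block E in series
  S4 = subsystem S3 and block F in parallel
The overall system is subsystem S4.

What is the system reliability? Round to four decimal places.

Parallel (A and B): 1 − (1 − 0.945000)(1 − 0.804000) = 0.989220
Parallel (C and D): 1 − (1 − 0.784000)(1 − 0.879000) = 0.973864
Series ([0.989220], [0.973864], and E): 0.989220 × 0.973864 × 0.857000 = 0.825604
Parallel ([0.825604] and F): 1 − (1 − 0.825604)(1 − 0.855000) = 0.9747

0.9747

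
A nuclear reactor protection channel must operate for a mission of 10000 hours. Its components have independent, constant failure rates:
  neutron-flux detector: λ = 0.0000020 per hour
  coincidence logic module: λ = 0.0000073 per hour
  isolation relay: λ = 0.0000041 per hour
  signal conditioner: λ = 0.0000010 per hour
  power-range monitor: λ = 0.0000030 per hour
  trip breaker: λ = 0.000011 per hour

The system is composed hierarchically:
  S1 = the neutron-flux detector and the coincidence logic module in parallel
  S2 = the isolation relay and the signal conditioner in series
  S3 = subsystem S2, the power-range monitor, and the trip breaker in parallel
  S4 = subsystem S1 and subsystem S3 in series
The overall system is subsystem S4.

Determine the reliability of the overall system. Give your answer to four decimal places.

R(neutron-flux detector) = exp(−0.0000020 × 10000) = 0.980199
R(coincidence logic module) = exp(−0.0000073 × 10000) = 0.929601
R(isolation relay) = exp(−0.0000041 × 10000) = 0.959829
R(signal conditioner) = exp(−0.0000010 × 10000) = 0.990050
R(power-range monitor) = exp(−0.0000030 × 10000) = 0.970446
R(trip breaker) = exp(−0.000011 × 10000) = 0.895834
Parallel (neutron-flux detector and coincidence logic module): 1 − (1 − 0.980199)(1 − 0.929601) = 0.998606
Series (isolation relay and signal conditioner): 0.959829 × 0.990050 = 0.950279
Parallel ([0.950279], power-range monitor, and trip breaker): 1 − (1 − 0.950279)(1 − 0.970446)(1 − 0.895834) = 0.999847
Series ([0.998606] and [0.999847]): 0.998606 × 0.999847 = 0.9985

0.9985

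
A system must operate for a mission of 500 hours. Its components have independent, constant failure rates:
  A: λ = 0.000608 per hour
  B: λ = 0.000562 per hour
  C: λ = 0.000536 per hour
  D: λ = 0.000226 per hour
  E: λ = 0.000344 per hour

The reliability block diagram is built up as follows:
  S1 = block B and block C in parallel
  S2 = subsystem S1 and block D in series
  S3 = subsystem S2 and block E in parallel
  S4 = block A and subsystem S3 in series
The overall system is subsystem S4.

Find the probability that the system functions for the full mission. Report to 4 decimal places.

0.7194

R(A) = exp(−0.000608 × 500) = 0.737861
R(B) = exp(−0.000562 × 500) = 0.755028
R(C) = exp(−0.000536 × 500) = 0.764908
R(D) = exp(−0.000226 × 500) = 0.893151
R(E) = exp(−0.000344 × 500) = 0.841979
Parallel (B and C): 1 − (1 − 0.755028)(1 − 0.764908) = 0.942409
Series ([0.942409] and D): 0.942409 × 0.893151 = 0.841714
Parallel ([0.841714] and E): 1 − (1 − 0.841714)(1 − 0.841979) = 0.974987
Series (A and [0.974987]): 0.737861 × 0.974987 = 0.7194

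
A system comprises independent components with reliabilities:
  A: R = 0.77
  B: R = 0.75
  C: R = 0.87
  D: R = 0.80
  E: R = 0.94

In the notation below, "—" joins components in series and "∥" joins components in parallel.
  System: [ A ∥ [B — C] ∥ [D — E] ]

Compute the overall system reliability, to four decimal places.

Series (B and C): 0.750000 × 0.870000 = 0.652500
Series (D and E): 0.800000 × 0.940000 = 0.752000
Parallel (A, [0.652500], and [0.752000]): 1 − (1 − 0.770000)(1 − 0.652500)(1 − 0.752000) = 0.9802

0.9802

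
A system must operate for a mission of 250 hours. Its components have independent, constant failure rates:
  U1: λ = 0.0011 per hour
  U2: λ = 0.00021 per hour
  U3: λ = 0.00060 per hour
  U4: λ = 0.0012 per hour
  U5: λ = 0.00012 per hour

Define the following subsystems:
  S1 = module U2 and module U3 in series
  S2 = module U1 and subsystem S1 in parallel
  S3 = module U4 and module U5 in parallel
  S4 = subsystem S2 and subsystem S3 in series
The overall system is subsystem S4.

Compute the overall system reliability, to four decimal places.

R(U1) = exp(−0.0011 × 250) = 0.759572
R(U2) = exp(−0.00021 × 250) = 0.948854
R(U3) = exp(−0.00060 × 250) = 0.860708
R(U4) = exp(−0.0012 × 250) = 0.740818
R(U5) = exp(−0.00012 × 250) = 0.970446
Series (U2 and U3): 0.948854 × 0.860708 = 0.816686
Parallel (U1 and [0.816686]): 1 − (1 − 0.759572)(1 − 0.816686) = 0.955926
Parallel (U4 and U5): 1 − (1 − 0.740818)(1 − 0.970446) = 0.992340
Series ([0.955926] and [0.992340]): 0.955926 × 0.992340 = 0.9486

0.9486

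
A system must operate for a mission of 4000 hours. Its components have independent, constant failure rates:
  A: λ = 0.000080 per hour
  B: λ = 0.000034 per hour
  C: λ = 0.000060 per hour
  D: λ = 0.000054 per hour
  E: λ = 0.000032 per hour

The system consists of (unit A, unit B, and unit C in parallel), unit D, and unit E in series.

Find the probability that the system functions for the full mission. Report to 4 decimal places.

0.7037

R(A) = exp(−0.000080 × 4000) = 0.726149
R(B) = exp(−0.000034 × 4000) = 0.872843
R(C) = exp(−0.000060 × 4000) = 0.786628
R(D) = exp(−0.000054 × 4000) = 0.805735
R(E) = exp(−0.000032 × 4000) = 0.879853
Parallel (A, B, and C): 1 − (1 − 0.726149)(1 − 0.872843)(1 − 0.786628) = 0.992570
Series ([0.992570], D, and E): 0.992570 × 0.805735 × 0.879853 = 0.7037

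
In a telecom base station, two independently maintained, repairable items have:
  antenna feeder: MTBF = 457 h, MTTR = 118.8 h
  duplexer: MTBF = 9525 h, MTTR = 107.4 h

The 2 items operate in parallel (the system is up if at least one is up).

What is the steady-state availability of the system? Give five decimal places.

A(antenna feeder) = MTBF/(MTBF+MTTR) = 457/(457+118.8) = 0.793678
A(duplexer) = MTBF/(MTBF+MTTR) = 9525/(9525+107.4) = 0.988850
Parallel availability: 1 − (1 − 0.793678)(1 − 0.988850) = 0.99770

0.99770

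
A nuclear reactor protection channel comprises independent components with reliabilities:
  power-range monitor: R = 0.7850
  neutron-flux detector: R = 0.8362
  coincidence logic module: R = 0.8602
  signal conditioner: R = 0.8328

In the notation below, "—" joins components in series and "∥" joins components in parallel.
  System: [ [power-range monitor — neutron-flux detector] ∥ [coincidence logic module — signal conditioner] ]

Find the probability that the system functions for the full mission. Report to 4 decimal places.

0.9026

Series (power-range monitor and neutron-flux detector): 0.785000 × 0.836200 = 0.656417
Series (coincidence logic module and signal conditioner): 0.860200 × 0.832800 = 0.716375
Parallel ([0.656417] and [0.716375]): 1 − (1 − 0.656417)(1 − 0.716375) = 0.9026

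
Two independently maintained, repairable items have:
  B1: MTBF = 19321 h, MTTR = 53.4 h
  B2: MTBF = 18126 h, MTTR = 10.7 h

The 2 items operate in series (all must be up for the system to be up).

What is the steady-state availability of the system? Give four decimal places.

A(B1) = MTBF/(MTBF+MTTR) = 19321/(19321+53.4) = 0.997244
A(B2) = MTBF/(MTBF+MTTR) = 18126/(18126+10.7) = 0.999410
Series availability: 0.997244 × 0.999410 = 0.9967

0.9967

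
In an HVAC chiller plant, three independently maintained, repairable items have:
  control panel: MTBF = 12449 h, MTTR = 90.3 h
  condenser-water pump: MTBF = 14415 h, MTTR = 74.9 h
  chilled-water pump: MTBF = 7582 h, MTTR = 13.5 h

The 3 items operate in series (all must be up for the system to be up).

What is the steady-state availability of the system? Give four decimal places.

A(control panel) = MTBF/(MTBF+MTTR) = 12449/(12449+90.3) = 0.992799
A(condenser-water pump) = MTBF/(MTBF+MTTR) = 14415/(14415+74.9) = 0.994831
A(chilled-water pump) = MTBF/(MTBF+MTTR) = 7582/(7582+13.5) = 0.998223
Series availability: 0.992799 × 0.994831 × 0.998223 = 0.9859

0.9859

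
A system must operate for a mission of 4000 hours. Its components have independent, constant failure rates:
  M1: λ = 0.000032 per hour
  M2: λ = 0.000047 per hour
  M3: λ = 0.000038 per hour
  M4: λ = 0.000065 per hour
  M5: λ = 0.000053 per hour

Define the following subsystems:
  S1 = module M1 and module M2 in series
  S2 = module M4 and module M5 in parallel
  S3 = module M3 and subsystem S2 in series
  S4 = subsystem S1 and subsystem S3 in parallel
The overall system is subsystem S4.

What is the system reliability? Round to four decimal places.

0.9516

R(M1) = exp(−0.000032 × 4000) = 0.879853
R(M2) = exp(−0.000047 × 4000) = 0.828615
R(M3) = exp(−0.000038 × 4000) = 0.858988
R(M4) = exp(−0.000065 × 4000) = 0.771052
R(M5) = exp(−0.000053 × 4000) = 0.808965
Series (M1 and M2): 0.879853 × 0.828615 = 0.729059
Parallel (M4 and M5): 1 − (1 − 0.771052)(1 − 0.808965) = 0.956263
Series (M3 and [0.956263]): 0.858988 × 0.956263 = 0.821418
Parallel ([0.729059] and [0.821418]): 1 − (1 − 0.729059)(1 − 0.821418) = 0.9516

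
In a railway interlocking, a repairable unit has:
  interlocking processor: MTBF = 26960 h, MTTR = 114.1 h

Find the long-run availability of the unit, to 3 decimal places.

A(interlocking processor) = MTBF/(MTBF+MTTR) = 26960/(26960+114.1) = 0.996

0.996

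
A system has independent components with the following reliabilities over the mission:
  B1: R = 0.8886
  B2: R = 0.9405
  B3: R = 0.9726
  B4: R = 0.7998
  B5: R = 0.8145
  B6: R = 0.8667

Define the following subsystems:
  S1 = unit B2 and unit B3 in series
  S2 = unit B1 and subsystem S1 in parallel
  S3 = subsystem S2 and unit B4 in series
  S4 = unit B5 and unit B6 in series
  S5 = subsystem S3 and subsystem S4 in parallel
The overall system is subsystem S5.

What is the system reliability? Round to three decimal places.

0.939

Series (B2 and B3): 0.94050 × 0.97260 = 0.91473
Parallel (B1 and [0.91473]): 1 − (1 − 0.88860)(1 − 0.91473) = 0.99050
Series ([0.99050] and B4): 0.99050 × 0.79980 = 0.79220
Series (B5 and B6): 0.81450 × 0.86670 = 0.70593
Parallel ([0.79220] and [0.70593]): 1 − (1 − 0.79220)(1 − 0.70593) = 0.939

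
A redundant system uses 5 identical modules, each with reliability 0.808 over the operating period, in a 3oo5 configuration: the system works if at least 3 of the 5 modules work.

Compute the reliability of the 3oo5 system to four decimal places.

R = Σ_{i=3}^{5} C(5,i) p^i (1−p)^{5−i} with p = 0.808
C(5,3)·0.808^3·0.192^2 = 0.194463
C(5,4)·0.808^4·0.192^1 = 0.409182
C(5,5)·0.808^5·0.192^0 = 0.344395
Sum = 0.9480

0.9480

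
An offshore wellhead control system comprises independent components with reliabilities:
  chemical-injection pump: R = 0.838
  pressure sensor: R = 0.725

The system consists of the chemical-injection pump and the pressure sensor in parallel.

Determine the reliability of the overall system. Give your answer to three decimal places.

Parallel (chemical-injection pump and pressure sensor): 1 − (1 − 0.83800)(1 − 0.72500) = 0.955

0.955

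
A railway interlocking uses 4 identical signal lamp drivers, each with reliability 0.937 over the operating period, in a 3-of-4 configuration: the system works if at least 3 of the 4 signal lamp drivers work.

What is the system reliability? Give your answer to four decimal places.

R = Σ_{i=3}^{4} C(4,i) p^i (1−p)^{4−i} with p = 0.937
C(4,3)·0.937^3·0.063^1 = 0.207310
C(4,4)·0.937^4·0.063^0 = 0.770830
Sum = 0.9781

0.9781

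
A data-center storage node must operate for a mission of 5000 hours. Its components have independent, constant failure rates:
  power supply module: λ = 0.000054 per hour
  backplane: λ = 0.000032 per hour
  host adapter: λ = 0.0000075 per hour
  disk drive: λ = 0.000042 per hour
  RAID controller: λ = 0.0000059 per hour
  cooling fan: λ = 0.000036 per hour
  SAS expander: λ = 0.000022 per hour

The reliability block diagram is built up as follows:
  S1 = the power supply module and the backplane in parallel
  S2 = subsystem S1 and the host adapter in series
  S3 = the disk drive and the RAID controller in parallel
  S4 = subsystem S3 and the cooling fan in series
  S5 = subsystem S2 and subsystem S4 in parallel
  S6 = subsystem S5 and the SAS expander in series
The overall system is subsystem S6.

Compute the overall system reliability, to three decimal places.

0.885

R(power supply module) = exp(−0.000054 × 5000) = 0.76338
R(backplane) = exp(−0.000032 × 5000) = 0.85214
R(host adapter) = exp(−0.0000075 × 5000) = 0.96319
R(disk drive) = exp(−0.000042 × 5000) = 0.81058
R(RAID controller) = exp(−0.0000059 × 5000) = 0.97093
R(cooling fan) = exp(−0.000036 × 5000) = 0.83527
R(SAS expander) = exp(−0.000022 × 5000) = 0.89583
Parallel (power supply module and backplane): 1 − (1 − 0.76338)(1 − 0.85214) = 0.96501
Series ([0.96501] and host adapter): 0.96501 × 0.96319 = 0.92949
Parallel (disk drive and RAID controller): 1 − (1 − 0.81058)(1 − 0.97093) = 0.99449
Series ([0.99449] and cooling fan): 0.99449 × 0.83527 = 0.83067
Parallel ([0.92949] and [0.83067]): 1 − (1 − 0.92949)(1 − 0.83067) = 0.98806
Series ([0.98806] and SAS expander): 0.98806 × 0.89583 = 0.885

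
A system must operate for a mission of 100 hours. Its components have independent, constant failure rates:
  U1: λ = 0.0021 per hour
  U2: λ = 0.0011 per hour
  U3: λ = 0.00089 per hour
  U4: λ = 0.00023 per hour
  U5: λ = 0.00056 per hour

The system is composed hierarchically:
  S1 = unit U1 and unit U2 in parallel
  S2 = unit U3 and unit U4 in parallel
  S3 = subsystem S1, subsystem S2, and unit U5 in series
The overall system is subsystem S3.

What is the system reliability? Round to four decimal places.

0.9251

R(U1) = exp(−0.0021 × 100) = 0.810584
R(U2) = exp(−0.0011 × 100) = 0.895834
R(U3) = exp(−0.00089 × 100) = 0.914846
R(U4) = exp(−0.00023 × 100) = 0.977262
R(U5) = exp(−0.00056 × 100) = 0.945539
Parallel (U1 and U2): 1 − (1 − 0.810584)(1 − 0.895834) = 0.980269
Parallel (U3 and U4): 1 − (1 − 0.914846)(1 − 0.977262) = 0.998064
Series ([0.980269], [0.998064], and U5): 0.980269 × 0.998064 × 0.945539 = 0.9251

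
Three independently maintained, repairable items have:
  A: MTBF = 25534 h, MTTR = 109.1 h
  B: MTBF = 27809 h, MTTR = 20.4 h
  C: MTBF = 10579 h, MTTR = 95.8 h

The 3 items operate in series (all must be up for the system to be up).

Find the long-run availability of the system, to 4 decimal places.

A(A) = MTBF/(MTBF+MTTR) = 25534/(25534+109.1) = 0.995745
A(B) = MTBF/(MTBF+MTTR) = 27809/(27809+20.4) = 0.999267
A(C) = MTBF/(MTBF+MTTR) = 10579/(10579+95.8) = 0.991026
Series availability: 0.995745 × 0.999267 × 0.991026 = 0.9861

0.9861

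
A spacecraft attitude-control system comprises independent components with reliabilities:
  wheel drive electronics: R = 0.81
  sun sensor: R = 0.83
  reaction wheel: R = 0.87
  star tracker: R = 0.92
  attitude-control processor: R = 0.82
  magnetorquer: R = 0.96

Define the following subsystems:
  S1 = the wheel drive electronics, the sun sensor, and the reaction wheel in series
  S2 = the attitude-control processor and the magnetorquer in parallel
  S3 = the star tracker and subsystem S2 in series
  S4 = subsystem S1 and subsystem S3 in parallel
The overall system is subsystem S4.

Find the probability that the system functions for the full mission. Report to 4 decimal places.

0.9640

Series (wheel drive electronics, sun sensor, and reaction wheel): 0.810000 × 0.830000 × 0.870000 = 0.584901
Parallel (attitude-control processor and magnetorquer): 1 − (1 − 0.820000)(1 − 0.960000) = 0.992800
Series (star tracker and [0.992800]): 0.920000 × 0.992800 = 0.913376
Parallel ([0.584901] and [0.913376]): 1 − (1 − 0.584901)(1 − 0.913376) = 0.9640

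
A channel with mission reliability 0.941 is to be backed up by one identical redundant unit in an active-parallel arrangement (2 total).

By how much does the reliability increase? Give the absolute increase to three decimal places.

0.056

R_before = 0.941
R_after = 1 − (1 − 0.941)^2 = 0.997
ΔR = 0.997 − 0.941 = 0.056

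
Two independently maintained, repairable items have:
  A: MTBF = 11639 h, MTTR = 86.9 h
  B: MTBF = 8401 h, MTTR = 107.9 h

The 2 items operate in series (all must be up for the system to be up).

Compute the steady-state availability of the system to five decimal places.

A(A) = MTBF/(MTBF+MTTR) = 11639/(11639+86.9) = 0.992589
A(B) = MTBF/(MTBF+MTTR) = 8401/(8401+107.9) = 0.987319
Series availability: 0.992589 × 0.987319 = 0.98000

0.98000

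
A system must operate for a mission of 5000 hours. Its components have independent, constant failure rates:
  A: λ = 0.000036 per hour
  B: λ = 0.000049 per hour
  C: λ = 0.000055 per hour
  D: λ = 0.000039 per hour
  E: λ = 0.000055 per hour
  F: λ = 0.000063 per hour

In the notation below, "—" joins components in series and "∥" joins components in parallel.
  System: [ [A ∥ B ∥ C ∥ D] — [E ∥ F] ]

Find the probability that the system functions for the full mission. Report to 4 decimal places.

0.9336

R(A) = exp(−0.000036 × 5000) = 0.835270
R(B) = exp(−0.000049 × 5000) = 0.782705
R(C) = exp(−0.000055 × 5000) = 0.759572
R(D) = exp(−0.000039 × 5000) = 0.822835
R(E) = exp(−0.000055 × 5000) = 0.759572
R(F) = exp(−0.000063 × 5000) = 0.729789
Parallel (A, B, C, and D): 1 − (1 − 0.835270)(1 − 0.782705)(1 − 0.759572)(1 − 0.822835) = 0.998475
Parallel (E and F): 1 − (1 − 0.759572)(1 − 0.729789) = 0.935034
Series ([0.998475] and [0.935034]): 0.998475 × 0.935034 = 0.9336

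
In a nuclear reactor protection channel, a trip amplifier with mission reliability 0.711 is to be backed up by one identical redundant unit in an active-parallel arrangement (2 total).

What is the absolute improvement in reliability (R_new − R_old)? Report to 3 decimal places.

0.205

R_before = 0.711
R_after = 1 − (1 − 0.711)^2 = 0.916
ΔR = 0.916 − 0.711 = 0.205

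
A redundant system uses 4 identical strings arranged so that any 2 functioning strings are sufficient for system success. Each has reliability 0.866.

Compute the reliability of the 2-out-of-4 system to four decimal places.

0.9913

R = Σ_{i=2}^{4} C(4,i) p^i (1−p)^{4−i} with p = 0.866
C(4,2)·0.866^2·0.134^2 = 0.080797
C(4,3)·0.866^3·0.134^1 = 0.348112
C(4,4)·0.866^4·0.134^0 = 0.562434
Sum = 0.9913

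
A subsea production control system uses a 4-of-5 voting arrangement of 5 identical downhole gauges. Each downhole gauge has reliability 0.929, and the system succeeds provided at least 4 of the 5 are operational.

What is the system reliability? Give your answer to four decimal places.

0.9564

R = Σ_{i=4}^{5} C(5,i) p^i (1−p)^{5−i} with p = 0.929
C(5,4)·0.929^4·0.071^1 = 0.264418
C(5,5)·0.929^5·0.071^0 = 0.691956
Sum = 0.9564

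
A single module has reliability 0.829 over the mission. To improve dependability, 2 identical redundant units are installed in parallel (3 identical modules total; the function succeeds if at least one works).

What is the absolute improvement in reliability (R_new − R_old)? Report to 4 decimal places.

0.1660

R_before = 0.829
R_after = 1 − (1 − 0.829)^3 = 0.9950
ΔR = 0.9950 − 0.829 = 0.1660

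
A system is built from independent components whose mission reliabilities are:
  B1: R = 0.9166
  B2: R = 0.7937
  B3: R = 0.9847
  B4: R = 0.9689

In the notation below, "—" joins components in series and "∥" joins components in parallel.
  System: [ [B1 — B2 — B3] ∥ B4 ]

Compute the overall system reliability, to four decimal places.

Series (B1, B2, and B3): 0.916600 × 0.793700 × 0.984700 = 0.716375
Parallel ([0.716375] and B4): 1 − (1 − 0.716375)(1 − 0.968900) = 0.9912

0.9912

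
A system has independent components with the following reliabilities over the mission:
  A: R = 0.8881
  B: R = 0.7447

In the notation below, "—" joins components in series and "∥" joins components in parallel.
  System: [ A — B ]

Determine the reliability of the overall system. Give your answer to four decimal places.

0.6614

Series (A and B): 0.888100 × 0.744700 = 0.6614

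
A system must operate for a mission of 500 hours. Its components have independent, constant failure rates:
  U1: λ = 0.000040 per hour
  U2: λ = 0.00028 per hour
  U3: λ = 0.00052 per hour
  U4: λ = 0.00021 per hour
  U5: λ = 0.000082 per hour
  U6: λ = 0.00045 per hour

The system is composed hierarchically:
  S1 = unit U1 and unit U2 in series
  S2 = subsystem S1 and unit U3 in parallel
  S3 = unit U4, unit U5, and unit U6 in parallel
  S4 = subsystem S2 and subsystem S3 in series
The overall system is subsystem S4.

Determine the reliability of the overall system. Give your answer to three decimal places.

R(U1) = exp(−0.000040 × 500) = 0.98020
R(U2) = exp(−0.00028 × 500) = 0.86936
R(U3) = exp(−0.00052 × 500) = 0.77105
R(U4) = exp(−0.00021 × 500) = 0.90032
R(U5) = exp(−0.000082 × 500) = 0.95983
R(U6) = exp(−0.00045 × 500) = 0.79852
Series (U1 and U2): 0.98020 × 0.86936 = 0.85215
Parallel ([0.85215] and U3): 1 − (1 − 0.85215)(1 − 0.77105) = 0.96615
Parallel (U4, U5, and U6): 1 − (1 − 0.90032)(1 − 0.95983)(1 − 0.79852) = 0.99919
Series ([0.96615] and [0.99919]): 0.96615 × 0.99919 = 0.965

0.965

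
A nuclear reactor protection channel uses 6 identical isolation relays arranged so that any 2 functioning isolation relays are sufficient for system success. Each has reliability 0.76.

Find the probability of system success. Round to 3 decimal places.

R = Σ_{i=2}^{6} C(6,i) p^i (1−p)^{6−i} with p = 0.76
C(6,2)·0.76^2·0.24^4 = 0.02875
C(6,3)·0.76^3·0.24^3 = 0.12137
C(6,4)·0.76^4·0.24^2 = 0.28825
C(6,5)·0.76^5·0.24^1 = 0.36512
C(6,6)·0.76^6·0.24^0 = 0.19270
Sum = 0.996

0.996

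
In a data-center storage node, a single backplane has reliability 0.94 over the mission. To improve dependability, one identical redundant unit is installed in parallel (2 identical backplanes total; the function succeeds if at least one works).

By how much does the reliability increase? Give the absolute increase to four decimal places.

R_before = 0.94
R_after = 1 − (1 − 0.94)^2 = 0.9964
ΔR = 0.9964 − 0.94 = 0.0564

0.0564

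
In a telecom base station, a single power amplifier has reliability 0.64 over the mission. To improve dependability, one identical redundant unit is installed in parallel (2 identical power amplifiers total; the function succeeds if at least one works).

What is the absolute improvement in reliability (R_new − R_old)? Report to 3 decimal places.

R_before = 0.64
R_after = 1 − (1 − 0.64)^2 = 0.870
ΔR = 0.870 − 0.64 = 0.230

0.230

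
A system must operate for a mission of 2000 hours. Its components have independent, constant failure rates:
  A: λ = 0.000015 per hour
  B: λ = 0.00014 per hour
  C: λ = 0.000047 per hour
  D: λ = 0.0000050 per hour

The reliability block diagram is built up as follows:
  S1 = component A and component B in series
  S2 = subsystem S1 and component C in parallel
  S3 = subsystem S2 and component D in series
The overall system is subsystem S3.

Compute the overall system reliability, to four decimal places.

0.9664

R(A) = exp(−0.000015 × 2000) = 0.970446
R(B) = exp(−0.00014 × 2000) = 0.755784
R(C) = exp(−0.000047 × 2000) = 0.910283
R(D) = exp(−0.0000050 × 2000) = 0.990050
Series (A and B): 0.970446 × 0.755784 = 0.733448
Parallel ([0.733448] and C): 1 − (1 − 0.733448)(1 − 0.910283) = 0.976086
Series ([0.976086] and D): 0.976086 × 0.990050 = 0.9664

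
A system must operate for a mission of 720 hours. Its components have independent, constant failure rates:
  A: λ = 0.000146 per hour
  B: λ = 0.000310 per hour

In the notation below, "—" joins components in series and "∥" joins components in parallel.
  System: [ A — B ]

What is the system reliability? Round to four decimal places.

0.7201

R(A) = exp(−0.000146 × 720) = 0.900216
R(B) = exp(−0.000310 × 720) = 0.799955
Series (A and B): 0.900216 × 0.799955 = 0.7201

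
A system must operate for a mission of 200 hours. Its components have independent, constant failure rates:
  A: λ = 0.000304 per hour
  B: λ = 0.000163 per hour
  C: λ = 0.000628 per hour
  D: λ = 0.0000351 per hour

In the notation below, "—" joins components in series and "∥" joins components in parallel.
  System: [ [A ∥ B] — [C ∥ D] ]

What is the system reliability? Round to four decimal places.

0.9973

R(A) = exp(−0.000304 × 200) = 0.941011
R(B) = exp(−0.000163 × 200) = 0.967926
R(C) = exp(−0.000628 × 200) = 0.881968
R(D) = exp(−0.0000351 × 200) = 0.993005
Parallel (A and B): 1 − (1 − 0.941011)(1 − 0.967926) = 0.998108
Parallel (C and D): 1 − (1 − 0.881968)(1 − 0.993005) = 0.999174
Series ([0.998108] and [0.999174]): 0.998108 × 0.999174 = 0.9973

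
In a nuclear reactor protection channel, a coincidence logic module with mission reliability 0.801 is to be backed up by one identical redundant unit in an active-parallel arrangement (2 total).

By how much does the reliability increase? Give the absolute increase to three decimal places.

0.159

R_before = 0.801
R_after = 1 − (1 − 0.801)^2 = 0.960
ΔR = 0.960 − 0.801 = 0.159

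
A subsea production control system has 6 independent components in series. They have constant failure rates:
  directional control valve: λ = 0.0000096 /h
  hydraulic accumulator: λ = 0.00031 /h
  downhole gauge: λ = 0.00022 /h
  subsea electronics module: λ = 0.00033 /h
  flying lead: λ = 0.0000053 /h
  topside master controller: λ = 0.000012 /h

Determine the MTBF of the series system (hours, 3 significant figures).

1130

Series of exponential components: λ_sys = Σ λ_i
λ_sys = 0.0000096 + 0.00031 + 0.00022 + 0.00033 + 0.0000053 + 0.000012 = 8.8690e-04 /h
MTBF = 1 / λ_sys = 1130 h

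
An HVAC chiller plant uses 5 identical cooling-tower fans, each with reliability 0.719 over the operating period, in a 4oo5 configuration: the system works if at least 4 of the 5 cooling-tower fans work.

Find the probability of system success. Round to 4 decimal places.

0.5676

R = Σ_{i=4}^{5} C(5,i) p^i (1−p)^{5−i} with p = 0.719
C(5,4)·0.719^4·0.281^1 = 0.375484
C(5,5)·0.719^5·0.281^0 = 0.192152
Sum = 0.5676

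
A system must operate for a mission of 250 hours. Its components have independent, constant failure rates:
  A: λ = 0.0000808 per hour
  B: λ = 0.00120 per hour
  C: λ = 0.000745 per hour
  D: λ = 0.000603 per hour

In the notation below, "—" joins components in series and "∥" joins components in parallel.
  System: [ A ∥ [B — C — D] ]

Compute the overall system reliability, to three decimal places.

0.991

R(A) = exp(−0.0000808 × 250) = 0.98000
R(B) = exp(−0.00120 × 250) = 0.74082
R(C) = exp(−0.000745 × 250) = 0.83007
R(D) = exp(−0.000603 × 250) = 0.86006
Series (B, C, and D): 0.74082 × 0.83007 × 0.86006 = 0.52888
Parallel (A and [0.52888]): 1 − (1 − 0.98000)(1 − 0.52888) = 0.991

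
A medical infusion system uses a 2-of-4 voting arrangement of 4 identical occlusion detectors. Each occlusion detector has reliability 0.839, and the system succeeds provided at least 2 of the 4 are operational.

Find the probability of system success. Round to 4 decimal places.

R = Σ_{i=2}^{4} C(4,i) p^i (1−p)^{4−i} with p = 0.839
C(4,2)·0.839^2·0.161^2 = 0.109478
C(4,3)·0.839^3·0.161^1 = 0.380340
C(4,4)·0.839^4·0.161^0 = 0.495505
Sum = 0.9853

0.9853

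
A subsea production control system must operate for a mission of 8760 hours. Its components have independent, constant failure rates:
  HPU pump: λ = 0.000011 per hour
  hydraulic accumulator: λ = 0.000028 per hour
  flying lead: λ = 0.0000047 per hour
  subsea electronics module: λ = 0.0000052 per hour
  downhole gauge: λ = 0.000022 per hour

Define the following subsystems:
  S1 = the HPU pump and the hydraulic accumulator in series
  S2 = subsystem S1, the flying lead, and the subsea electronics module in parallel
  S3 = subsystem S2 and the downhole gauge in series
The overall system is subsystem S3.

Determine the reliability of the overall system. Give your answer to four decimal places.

0.8243

R(HPU pump) = exp(−0.000011 × 8760) = 0.908137
R(hydraulic accumulator) = exp(−0.000028 × 8760) = 0.782485
R(flying lead) = exp(−0.0000047 × 8760) = 0.959664
R(subsea electronics module) = exp(−0.0000052 × 8760) = 0.955470
R(downhole gauge) = exp(−0.000022 × 8760) = 0.824713
Series (HPU pump and hydraulic accumulator): 0.908137 × 0.782485 = 0.710604
Parallel ([0.710604], flying lead, and subsea electronics module): 1 − (1 − 0.710604)(1 − 0.959664)(1 − 0.955470) = 0.999480
Series ([0.999480] and downhole gauge): 0.999480 × 0.824713 = 0.8243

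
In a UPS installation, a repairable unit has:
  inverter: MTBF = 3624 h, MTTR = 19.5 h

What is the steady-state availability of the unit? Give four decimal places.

0.9946

A(inverter) = MTBF/(MTBF+MTTR) = 3624/(3624+19.5) = 0.9946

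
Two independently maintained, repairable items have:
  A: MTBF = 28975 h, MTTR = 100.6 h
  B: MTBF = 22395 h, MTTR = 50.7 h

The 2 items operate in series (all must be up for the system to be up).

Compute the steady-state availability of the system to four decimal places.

0.9943

A(A) = MTBF/(MTBF+MTTR) = 28975/(28975+100.6) = 0.996540
A(B) = MTBF/(MTBF+MTTR) = 22395/(22395+50.7) = 0.997741
Series availability: 0.996540 × 0.997741 = 0.9943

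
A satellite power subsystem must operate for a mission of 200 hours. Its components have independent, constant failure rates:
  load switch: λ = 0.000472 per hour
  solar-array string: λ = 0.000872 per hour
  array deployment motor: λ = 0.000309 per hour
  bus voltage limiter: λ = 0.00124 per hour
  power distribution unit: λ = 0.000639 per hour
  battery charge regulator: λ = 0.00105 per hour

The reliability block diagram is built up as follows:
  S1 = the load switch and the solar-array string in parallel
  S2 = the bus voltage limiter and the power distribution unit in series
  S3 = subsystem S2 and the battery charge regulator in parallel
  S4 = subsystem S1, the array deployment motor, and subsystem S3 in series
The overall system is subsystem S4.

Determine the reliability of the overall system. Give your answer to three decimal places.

R(load switch) = exp(−0.000472 × 200) = 0.90992
R(solar-array string) = exp(−0.000872 × 200) = 0.83996
R(array deployment motor) = exp(−0.000309 × 200) = 0.94007
R(bus voltage limiter) = exp(−0.00124 × 200) = 0.78036
R(power distribution unit) = exp(−0.000639 × 200) = 0.88003
R(battery charge regulator) = exp(−0.00105 × 200) = 0.81058
Parallel (load switch and solar-array string): 1 − (1 − 0.90992)(1 − 0.83996) = 0.98558
Series (bus voltage limiter and power distribution unit): 0.78036 × 0.88003 = 0.68674
Parallel ([0.68674] and battery charge regulator): 1 − (1 − 0.68674)(1 − 0.81058) = 0.94066
Series ([0.98558], array deployment motor, and [0.94066]): 0.98558 × 0.94007 × 0.94066 = 0.872

0.872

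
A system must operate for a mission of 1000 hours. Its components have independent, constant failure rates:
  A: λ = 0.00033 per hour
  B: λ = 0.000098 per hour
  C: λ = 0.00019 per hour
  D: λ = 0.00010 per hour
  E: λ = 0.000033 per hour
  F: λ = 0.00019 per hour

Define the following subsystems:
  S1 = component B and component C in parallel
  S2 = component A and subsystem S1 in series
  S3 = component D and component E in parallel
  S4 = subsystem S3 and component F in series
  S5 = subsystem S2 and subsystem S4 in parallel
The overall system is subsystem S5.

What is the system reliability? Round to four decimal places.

0.9486

R(A) = exp(−0.00033 × 1000) = 0.718924
R(B) = exp(−0.000098 × 1000) = 0.906649
R(C) = exp(−0.00019 × 1000) = 0.826959
R(D) = exp(−0.00010 × 1000) = 0.904837
R(E) = exp(−0.000033 × 1000) = 0.967539
R(F) = exp(−0.00019 × 1000) = 0.826959
Parallel (B and C): 1 − (1 − 0.906649)(1 − 0.826959) = 0.983846
Series (A and [0.983846]): 0.718924 × 0.983846 = 0.707311
Parallel (D and E): 1 − (1 − 0.904837)(1 − 0.967539) = 0.996911
Series ([0.996911] and F): 0.996911 × 0.826959 = 0.824405
Parallel ([0.707311] and [0.824405]): 1 − (1 − 0.707311)(1 − 0.824405) = 0.9486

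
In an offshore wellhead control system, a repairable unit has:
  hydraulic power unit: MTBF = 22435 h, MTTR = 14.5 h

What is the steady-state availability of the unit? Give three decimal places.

0.999

A(hydraulic power unit) = MTBF/(MTBF+MTTR) = 22435/(22435+14.5) = 0.999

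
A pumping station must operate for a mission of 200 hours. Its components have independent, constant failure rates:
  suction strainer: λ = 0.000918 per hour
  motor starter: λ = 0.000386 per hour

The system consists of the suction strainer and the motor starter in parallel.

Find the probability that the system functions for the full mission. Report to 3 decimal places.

0.988

R(suction strainer) = exp(−0.000918 × 200) = 0.83227
R(motor starter) = exp(−0.000386 × 200) = 0.92570
Parallel (suction strainer and motor starter): 1 − (1 − 0.83227)(1 − 0.92570) = 0.988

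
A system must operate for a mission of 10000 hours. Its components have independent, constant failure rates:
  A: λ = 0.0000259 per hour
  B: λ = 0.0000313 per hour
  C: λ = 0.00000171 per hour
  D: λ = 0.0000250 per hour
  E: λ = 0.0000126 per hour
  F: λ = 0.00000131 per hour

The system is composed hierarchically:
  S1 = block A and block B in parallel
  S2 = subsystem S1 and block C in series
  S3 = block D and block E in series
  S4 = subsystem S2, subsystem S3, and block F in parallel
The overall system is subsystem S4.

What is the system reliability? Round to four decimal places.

R(A) = exp(−0.0000259 × 10000) = 0.771823
R(B) = exp(−0.0000313 × 10000) = 0.731250
R(C) = exp(−0.00000171 × 10000) = 0.983045
R(D) = exp(−0.0000250 × 10000) = 0.778801
R(E) = exp(−0.0000126 × 10000) = 0.881615
R(F) = exp(−0.00000131 × 10000) = 0.986985
Parallel (A and B): 1 − (1 − 0.771823)(1 − 0.731250) = 0.938677
Series ([0.938677] and C): 0.938677 × 0.983045 = 0.922762
Series (D and E): 0.778801 × 0.881615 = 0.686603
Parallel ([0.922762], [0.686603], and F): 1 − (1 − 0.922762)(1 − 0.686603)(1 − 0.986985) = 0.9997

0.9997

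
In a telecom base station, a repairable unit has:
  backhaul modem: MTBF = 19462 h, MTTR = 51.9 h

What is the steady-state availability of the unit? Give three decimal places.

A(backhaul modem) = MTBF/(MTBF+MTTR) = 19462/(19462+51.9) = 0.997

0.997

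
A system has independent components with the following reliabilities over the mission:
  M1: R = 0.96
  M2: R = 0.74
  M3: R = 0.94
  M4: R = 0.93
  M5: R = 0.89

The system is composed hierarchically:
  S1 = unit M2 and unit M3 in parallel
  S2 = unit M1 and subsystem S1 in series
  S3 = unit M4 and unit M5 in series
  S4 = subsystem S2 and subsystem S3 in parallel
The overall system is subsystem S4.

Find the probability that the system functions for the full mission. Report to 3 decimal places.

0.991

Parallel (M2 and M3): 1 − (1 − 0.74000)(1 − 0.94000) = 0.98440
Series (M1 and [0.98440]): 0.96000 × 0.98440 = 0.94502
Series (M4 and M5): 0.93000 × 0.89000 = 0.82770
Parallel ([0.94502] and [0.82770]): 1 − (1 − 0.94502)(1 − 0.82770) = 0.991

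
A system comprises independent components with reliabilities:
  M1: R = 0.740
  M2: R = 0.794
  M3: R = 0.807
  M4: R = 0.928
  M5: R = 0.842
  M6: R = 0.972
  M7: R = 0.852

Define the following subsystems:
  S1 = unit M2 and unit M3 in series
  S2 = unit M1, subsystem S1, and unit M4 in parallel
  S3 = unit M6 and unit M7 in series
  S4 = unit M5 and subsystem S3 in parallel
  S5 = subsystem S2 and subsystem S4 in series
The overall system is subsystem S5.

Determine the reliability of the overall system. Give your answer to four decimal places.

Series (M2 and M3): 0.794000 × 0.807000 = 0.640758
Parallel (M1, [0.640758], and M4): 1 − (1 − 0.740000)(1 − 0.640758)(1 − 0.928000) = 0.993275
Series (M6 and M7): 0.972000 × 0.852000 = 0.828144
Parallel (M5 and [0.828144]): 1 − (1 − 0.842000)(1 − 0.828144) = 0.972847
Series ([0.993275] and [0.972847]): 0.993275 × 0.972847 = 0.9663

0.9663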